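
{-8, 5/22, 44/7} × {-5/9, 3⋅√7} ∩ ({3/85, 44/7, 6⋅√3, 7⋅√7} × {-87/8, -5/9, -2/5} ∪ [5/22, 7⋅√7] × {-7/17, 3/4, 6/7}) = {44/7} × {-5/9}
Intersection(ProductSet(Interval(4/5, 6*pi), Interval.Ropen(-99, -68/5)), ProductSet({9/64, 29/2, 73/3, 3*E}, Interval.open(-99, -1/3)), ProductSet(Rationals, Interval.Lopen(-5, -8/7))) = EmptySet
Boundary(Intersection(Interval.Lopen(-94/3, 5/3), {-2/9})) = {-2/9}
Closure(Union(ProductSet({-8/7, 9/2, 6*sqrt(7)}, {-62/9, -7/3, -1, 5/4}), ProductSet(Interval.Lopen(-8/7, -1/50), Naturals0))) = Union(ProductSet({-8/7, 9/2, 6*sqrt(7)}, {-62/9, -7/3, -1, 5/4}), ProductSet(Interval(-8/7, -1/50), Naturals0))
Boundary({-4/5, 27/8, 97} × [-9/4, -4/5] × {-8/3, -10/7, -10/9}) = {-4/5, 27/8, 97} × [-9/4, -4/5] × {-8/3, -10/7, -10/9}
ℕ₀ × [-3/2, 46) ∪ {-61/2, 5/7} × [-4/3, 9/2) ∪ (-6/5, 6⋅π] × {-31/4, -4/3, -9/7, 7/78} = (ℕ₀ × [-3/2, 46)) ∪ ({-61/2, 5/7} × [-4/3, 9/2)) ∪ ((-6/5, 6⋅π] × {-31/4, -4/3, -9/7, 7/78})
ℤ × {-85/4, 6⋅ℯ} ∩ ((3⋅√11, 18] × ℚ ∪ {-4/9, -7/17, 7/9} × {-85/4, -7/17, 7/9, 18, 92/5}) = {10, 11, …, 18} × {-85/4}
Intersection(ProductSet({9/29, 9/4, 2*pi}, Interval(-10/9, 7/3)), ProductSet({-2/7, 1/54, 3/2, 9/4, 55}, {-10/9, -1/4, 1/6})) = ProductSet({9/4}, {-10/9, -1/4, 1/6})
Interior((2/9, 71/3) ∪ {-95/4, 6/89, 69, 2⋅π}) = (2/9, 71/3)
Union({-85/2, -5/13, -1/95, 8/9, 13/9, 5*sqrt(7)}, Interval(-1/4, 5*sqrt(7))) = Union({-85/2, -5/13}, Interval(-1/4, 5*sqrt(7)))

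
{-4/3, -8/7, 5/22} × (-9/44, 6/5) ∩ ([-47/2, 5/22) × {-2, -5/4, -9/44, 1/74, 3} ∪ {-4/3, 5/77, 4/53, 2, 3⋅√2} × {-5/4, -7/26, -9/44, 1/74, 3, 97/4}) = {-4/3, -8/7} × {1/74}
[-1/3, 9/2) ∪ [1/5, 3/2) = [-1/3, 9/2)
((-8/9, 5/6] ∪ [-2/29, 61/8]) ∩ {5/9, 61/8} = {5/9, 61/8}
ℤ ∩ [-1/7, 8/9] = {0}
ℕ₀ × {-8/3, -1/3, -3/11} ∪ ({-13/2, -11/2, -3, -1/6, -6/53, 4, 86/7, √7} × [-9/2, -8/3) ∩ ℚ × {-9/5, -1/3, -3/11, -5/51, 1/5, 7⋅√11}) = ℕ₀ × {-8/3, -1/3, -3/11}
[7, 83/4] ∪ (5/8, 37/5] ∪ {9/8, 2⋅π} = (5/8, 83/4]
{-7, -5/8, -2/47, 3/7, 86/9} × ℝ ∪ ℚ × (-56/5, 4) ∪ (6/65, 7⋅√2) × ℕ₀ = (ℚ × (-56/5, 4)) ∪ ({-7, -5/8, -2/47, 3/7, 86/9} × ℝ) ∪ ((6/65, 7⋅√2) × ℕ₀)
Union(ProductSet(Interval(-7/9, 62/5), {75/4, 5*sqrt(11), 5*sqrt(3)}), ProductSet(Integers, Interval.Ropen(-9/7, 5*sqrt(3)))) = Union(ProductSet(Integers, Interval.Ropen(-9/7, 5*sqrt(3))), ProductSet(Interval(-7/9, 62/5), {75/4, 5*sqrt(11), 5*sqrt(3)}))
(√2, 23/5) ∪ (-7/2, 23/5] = (-7/2, 23/5]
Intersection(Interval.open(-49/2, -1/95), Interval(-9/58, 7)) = Interval.Ropen(-9/58, -1/95)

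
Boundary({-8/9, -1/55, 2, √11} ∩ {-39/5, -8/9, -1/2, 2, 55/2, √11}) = {-8/9, 2, √11}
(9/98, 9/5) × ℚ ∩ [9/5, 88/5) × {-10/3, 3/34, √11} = ∅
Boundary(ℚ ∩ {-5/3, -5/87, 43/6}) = {-5/3, -5/87, 43/6}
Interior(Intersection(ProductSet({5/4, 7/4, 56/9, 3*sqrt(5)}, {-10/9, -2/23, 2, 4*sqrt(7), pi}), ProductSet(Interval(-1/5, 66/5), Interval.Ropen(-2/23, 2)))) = EmptySet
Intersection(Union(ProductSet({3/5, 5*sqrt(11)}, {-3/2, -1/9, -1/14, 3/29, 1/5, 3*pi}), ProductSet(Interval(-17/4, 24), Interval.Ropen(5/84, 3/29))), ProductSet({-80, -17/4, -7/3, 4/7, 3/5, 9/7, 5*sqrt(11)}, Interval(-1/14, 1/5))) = Union(ProductSet({3/5, 5*sqrt(11)}, {-1/14, 3/29, 1/5}), ProductSet({-17/4, -7/3, 4/7, 3/5, 9/7, 5*sqrt(11)}, Interval.Ropen(5/84, 3/29)))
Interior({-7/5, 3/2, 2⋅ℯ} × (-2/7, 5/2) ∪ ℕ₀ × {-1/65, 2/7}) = ∅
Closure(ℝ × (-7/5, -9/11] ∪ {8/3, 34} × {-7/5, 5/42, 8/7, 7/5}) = (ℝ × [-7/5, -9/11]) ∪ ({8/3, 34} × {-7/5, 5/42, 8/7, 7/5})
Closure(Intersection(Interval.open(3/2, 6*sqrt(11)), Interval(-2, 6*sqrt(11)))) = Interval(3/2, 6*sqrt(11))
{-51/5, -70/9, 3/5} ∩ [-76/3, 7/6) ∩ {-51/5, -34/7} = {-51/5}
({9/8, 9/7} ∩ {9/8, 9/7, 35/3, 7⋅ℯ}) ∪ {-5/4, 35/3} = {-5/4, 9/8, 9/7, 35/3}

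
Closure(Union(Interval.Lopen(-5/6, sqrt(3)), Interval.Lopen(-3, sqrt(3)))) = Interval(-3, sqrt(3))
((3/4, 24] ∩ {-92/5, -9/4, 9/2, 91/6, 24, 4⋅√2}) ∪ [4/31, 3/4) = [4/31, 3/4) ∪ {9/2, 91/6, 24, 4⋅√2}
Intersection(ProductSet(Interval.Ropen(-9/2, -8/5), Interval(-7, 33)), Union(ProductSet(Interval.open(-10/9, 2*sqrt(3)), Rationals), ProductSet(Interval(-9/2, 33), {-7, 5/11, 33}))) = ProductSet(Interval.Ropen(-9/2, -8/5), {-7, 5/11, 33})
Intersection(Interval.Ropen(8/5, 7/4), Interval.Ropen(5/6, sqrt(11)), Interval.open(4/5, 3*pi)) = Interval.Ropen(8/5, 7/4)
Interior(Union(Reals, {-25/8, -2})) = Reals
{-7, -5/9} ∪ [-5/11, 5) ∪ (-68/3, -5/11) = (-68/3, 5)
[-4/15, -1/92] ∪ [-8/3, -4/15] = [-8/3, -1/92]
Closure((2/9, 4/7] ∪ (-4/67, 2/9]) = [-4/67, 4/7]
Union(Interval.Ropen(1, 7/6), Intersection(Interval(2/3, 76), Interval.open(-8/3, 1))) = Interval.Ropen(2/3, 7/6)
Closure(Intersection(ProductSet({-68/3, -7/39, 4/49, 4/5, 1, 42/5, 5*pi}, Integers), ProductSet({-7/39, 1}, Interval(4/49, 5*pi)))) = ProductSet({-7/39, 1}, Range(1, 16, 1))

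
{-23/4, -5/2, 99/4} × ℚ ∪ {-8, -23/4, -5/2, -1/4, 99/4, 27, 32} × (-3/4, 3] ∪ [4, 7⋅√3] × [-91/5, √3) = ({-23/4, -5/2, 99/4} × ℚ) ∪ ({-8, -23/4, -5/2, -1/4, 99/4, 27, 32} × (-3/4, 3]) ∪ ([4, 7⋅√3] × [-91/5, √3))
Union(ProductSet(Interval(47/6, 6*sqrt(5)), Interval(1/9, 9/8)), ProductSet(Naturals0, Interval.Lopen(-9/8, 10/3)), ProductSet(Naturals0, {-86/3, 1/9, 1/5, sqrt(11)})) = Union(ProductSet(Interval(47/6, 6*sqrt(5)), Interval(1/9, 9/8)), ProductSet(Naturals0, Union({-86/3}, Interval.Lopen(-9/8, 10/3))))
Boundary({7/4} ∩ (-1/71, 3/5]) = ∅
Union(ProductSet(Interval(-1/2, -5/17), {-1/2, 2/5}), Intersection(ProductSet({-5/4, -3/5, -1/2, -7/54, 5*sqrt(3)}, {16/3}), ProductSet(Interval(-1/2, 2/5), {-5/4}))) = ProductSet(Interval(-1/2, -5/17), {-1/2, 2/5})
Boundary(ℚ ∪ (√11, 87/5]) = (-∞, √11] ∪ [87/5, ∞)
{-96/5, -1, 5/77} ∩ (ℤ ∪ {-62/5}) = {-1}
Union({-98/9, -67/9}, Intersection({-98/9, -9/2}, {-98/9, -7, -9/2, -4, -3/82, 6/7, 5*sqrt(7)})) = {-98/9, -67/9, -9/2}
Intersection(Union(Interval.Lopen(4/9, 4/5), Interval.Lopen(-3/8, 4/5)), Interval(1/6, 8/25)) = Interval(1/6, 8/25)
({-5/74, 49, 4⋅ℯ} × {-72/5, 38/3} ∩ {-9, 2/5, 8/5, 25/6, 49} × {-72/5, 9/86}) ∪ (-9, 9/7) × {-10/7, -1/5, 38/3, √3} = ({49} × {-72/5}) ∪ ((-9, 9/7) × {-10/7, -1/5, 38/3, √3})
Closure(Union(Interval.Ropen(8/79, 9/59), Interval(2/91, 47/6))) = Interval(2/91, 47/6)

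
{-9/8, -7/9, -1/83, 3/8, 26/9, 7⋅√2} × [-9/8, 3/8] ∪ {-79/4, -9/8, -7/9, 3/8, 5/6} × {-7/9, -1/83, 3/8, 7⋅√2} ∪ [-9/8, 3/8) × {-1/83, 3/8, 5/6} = ([-9/8, 3/8) × {-1/83, 3/8, 5/6}) ∪ ({-79/4, -9/8, -7/9, 3/8, 5/6} × {-7/9, -1/83, 3/8, 7⋅√2}) ∪ ({-9/8, -7/9, -1/83, 3/8, 26/9, 7⋅√2} × [-9/8, 3/8])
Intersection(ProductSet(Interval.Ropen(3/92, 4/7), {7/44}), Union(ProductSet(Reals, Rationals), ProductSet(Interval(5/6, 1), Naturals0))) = ProductSet(Interval.Ropen(3/92, 4/7), {7/44})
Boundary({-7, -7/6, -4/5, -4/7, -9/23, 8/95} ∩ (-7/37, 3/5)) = {8/95}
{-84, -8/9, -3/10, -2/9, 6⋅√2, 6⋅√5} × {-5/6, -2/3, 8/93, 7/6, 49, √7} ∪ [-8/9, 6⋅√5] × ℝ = ([-8/9, 6⋅√5] × ℝ) ∪ ({-84, -8/9, -3/10, -2/9, 6⋅√2, 6⋅√5} × {-5/6, -2/3, 8/93, 7/6, 49, √7})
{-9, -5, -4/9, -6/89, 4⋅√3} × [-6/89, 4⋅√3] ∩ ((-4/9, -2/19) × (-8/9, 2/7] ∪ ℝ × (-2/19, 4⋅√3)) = {-9, -5, -4/9, -6/89, 4⋅√3} × [-6/89, 4⋅√3)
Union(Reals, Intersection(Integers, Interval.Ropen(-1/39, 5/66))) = Union(Range(0, 1, 1), Reals)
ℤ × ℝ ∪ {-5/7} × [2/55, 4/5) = (ℤ × ℝ) ∪ ({-5/7} × [2/55, 4/5))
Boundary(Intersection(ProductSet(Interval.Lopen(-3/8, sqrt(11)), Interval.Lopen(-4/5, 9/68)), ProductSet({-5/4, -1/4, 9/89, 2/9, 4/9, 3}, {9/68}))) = ProductSet({-1/4, 9/89, 2/9, 4/9, 3}, {9/68})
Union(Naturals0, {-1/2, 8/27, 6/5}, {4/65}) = Union({-1/2, 4/65, 8/27, 6/5}, Naturals0)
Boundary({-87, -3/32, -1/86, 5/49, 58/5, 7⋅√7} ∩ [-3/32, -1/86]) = {-3/32, -1/86}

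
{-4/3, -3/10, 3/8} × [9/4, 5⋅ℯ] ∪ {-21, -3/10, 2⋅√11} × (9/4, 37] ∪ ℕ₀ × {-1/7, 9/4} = (ℕ₀ × {-1/7, 9/4}) ∪ ({-4/3, -3/10, 3/8} × [9/4, 5⋅ℯ]) ∪ ({-21, -3/10, 2⋅√11} × (9/4, 37])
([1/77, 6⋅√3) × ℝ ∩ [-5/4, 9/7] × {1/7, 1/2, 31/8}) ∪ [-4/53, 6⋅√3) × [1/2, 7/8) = ([1/77, 9/7] × {1/7, 1/2, 31/8}) ∪ ([-4/53, 6⋅√3) × [1/2, 7/8))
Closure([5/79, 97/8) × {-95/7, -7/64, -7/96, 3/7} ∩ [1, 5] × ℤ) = ∅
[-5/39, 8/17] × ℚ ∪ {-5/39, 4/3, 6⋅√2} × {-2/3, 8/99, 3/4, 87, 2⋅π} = ([-5/39, 8/17] × ℚ) ∪ ({-5/39, 4/3, 6⋅√2} × {-2/3, 8/99, 3/4, 87, 2⋅π})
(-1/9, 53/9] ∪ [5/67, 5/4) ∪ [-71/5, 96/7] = [-71/5, 96/7]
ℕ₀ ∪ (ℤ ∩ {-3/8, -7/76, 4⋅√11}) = ℕ₀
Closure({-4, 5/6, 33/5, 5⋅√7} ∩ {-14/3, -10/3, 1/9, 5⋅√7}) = {5⋅√7}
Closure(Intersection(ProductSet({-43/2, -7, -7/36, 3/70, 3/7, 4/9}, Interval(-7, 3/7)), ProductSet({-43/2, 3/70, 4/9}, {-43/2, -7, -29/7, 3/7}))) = ProductSet({-43/2, 3/70, 4/9}, {-7, -29/7, 3/7})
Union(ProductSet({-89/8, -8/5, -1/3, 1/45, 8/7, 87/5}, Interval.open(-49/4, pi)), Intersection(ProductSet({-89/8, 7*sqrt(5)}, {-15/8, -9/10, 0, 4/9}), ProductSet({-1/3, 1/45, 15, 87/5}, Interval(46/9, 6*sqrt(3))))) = ProductSet({-89/8, -8/5, -1/3, 1/45, 8/7, 87/5}, Interval.open(-49/4, pi))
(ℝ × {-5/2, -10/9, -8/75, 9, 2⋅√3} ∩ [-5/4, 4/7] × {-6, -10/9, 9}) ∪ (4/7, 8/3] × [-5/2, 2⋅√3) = ([-5/4, 4/7] × {-10/9, 9}) ∪ ((4/7, 8/3] × [-5/2, 2⋅√3))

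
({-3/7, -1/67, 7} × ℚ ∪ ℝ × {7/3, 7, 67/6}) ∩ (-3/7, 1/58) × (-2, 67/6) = ((-3/7, 1/58) × {7/3, 7}) ∪ ({-1/67} × (ℚ ∩ (-2, 67/6)))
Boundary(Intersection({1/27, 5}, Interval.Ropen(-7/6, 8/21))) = {1/27}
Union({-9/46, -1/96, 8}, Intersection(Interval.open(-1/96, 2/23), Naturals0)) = Union({-9/46, -1/96, 8}, Range(0, 1, 1))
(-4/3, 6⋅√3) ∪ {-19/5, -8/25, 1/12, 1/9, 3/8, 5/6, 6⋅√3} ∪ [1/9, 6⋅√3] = {-19/5} ∪ (-4/3, 6⋅√3]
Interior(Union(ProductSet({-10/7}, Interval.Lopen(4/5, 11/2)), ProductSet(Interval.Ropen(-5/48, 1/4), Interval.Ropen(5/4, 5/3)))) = ProductSet(Interval.open(-5/48, 1/4), Interval.open(5/4, 5/3))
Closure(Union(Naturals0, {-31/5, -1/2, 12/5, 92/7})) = Union({-31/5, -1/2, 12/5, 92/7}, Naturals0)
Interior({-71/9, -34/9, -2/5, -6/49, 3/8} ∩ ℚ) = ∅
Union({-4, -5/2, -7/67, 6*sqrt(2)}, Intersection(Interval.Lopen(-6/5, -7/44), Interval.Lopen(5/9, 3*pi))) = {-4, -5/2, -7/67, 6*sqrt(2)}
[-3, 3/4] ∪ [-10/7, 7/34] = [-3, 3/4]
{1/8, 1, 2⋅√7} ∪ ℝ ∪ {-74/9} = ℝ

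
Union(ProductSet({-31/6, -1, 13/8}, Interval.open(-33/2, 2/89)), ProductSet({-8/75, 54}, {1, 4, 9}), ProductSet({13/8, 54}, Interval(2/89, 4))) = Union(ProductSet({-8/75, 54}, {1, 4, 9}), ProductSet({13/8, 54}, Interval(2/89, 4)), ProductSet({-31/6, -1, 13/8}, Interval.open(-33/2, 2/89)))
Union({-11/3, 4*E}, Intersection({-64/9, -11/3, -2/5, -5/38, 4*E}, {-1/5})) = {-11/3, 4*E}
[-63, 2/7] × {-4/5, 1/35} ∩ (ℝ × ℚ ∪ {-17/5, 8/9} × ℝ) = [-63, 2/7] × {-4/5, 1/35}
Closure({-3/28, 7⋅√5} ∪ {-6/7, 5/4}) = {-6/7, -3/28, 5/4, 7⋅√5}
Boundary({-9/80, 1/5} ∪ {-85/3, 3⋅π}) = {-85/3, -9/80, 1/5, 3⋅π}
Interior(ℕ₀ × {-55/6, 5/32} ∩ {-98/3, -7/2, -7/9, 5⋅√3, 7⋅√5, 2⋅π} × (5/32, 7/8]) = ∅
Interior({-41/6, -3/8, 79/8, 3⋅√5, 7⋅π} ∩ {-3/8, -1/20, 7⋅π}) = ∅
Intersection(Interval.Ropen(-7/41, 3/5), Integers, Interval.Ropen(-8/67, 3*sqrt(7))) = Range(0, 1, 1)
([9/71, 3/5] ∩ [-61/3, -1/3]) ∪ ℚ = ℚ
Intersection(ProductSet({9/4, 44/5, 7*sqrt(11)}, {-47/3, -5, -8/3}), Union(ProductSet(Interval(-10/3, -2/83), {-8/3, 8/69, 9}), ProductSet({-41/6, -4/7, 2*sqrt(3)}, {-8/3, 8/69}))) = EmptySet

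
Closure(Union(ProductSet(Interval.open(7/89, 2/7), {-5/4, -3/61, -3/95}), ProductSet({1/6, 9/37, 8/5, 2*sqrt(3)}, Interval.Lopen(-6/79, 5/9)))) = Union(ProductSet({1/6, 9/37, 8/5, 2*sqrt(3)}, Interval(-6/79, 5/9)), ProductSet(Interval(7/89, 2/7), {-5/4, -3/61, -3/95}))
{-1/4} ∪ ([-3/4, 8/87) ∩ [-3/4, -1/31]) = [-3/4, -1/31]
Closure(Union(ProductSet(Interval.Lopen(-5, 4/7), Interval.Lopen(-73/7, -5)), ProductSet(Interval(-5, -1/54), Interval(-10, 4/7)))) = Union(ProductSet({-5, 4/7}, Interval(-73/7, -5)), ProductSet(Interval(-5, -1/54), Interval(-10, 4/7)), ProductSet(Interval(-5, 4/7), {-73/7}), ProductSet(Interval.Lopen(-5, 4/7), Interval.Lopen(-73/7, -5)), ProductSet(Union({-5}, Interval(-1/54, 4/7)), {-73/7, -5}))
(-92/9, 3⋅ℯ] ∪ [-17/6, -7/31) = (-92/9, 3⋅ℯ]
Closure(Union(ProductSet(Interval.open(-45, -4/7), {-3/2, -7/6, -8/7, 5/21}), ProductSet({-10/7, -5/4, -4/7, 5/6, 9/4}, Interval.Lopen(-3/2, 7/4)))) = Union(ProductSet({-10/7, -5/4, -4/7, 5/6, 9/4}, Interval(-3/2, 7/4)), ProductSet(Interval(-45, -4/7), {-3/2, -7/6, -8/7, 5/21}))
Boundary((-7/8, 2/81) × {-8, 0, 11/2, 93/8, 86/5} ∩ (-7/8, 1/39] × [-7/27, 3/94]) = [-7/8, 2/81] × {0}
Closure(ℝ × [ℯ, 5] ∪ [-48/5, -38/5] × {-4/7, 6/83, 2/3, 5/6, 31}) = (ℝ × [ℯ, 5]) ∪ ([-48/5, -38/5] × {-4/7, 6/83, 2/3, 5/6, 31})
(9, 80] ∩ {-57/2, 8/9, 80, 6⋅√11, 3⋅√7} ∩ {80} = {80}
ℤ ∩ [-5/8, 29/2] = {0, 1, …, 14}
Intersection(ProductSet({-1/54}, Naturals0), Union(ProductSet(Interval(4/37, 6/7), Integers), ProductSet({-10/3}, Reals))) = EmptySet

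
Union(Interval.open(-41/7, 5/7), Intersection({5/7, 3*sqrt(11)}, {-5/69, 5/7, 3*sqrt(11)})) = Union({3*sqrt(11)}, Interval.Lopen(-41/7, 5/7))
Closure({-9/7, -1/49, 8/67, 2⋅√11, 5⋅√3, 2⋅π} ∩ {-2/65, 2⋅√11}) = {2⋅√11}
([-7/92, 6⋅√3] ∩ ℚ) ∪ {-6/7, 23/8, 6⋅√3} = {-6/7, 6⋅√3} ∪ (ℚ ∩ [-7/92, 6⋅√3])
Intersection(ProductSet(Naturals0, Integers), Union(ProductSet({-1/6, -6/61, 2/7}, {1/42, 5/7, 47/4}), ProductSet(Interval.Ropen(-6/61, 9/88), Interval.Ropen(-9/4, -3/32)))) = ProductSet(Range(0, 1, 1), Range(-2, 0, 1))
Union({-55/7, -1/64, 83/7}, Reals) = Reals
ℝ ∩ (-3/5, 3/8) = (-3/5, 3/8)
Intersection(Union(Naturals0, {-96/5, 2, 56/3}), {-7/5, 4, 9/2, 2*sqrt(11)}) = {4}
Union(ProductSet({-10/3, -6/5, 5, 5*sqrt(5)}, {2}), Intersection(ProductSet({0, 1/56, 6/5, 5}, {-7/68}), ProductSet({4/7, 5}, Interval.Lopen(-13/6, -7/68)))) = Union(ProductSet({5}, {-7/68}), ProductSet({-10/3, -6/5, 5, 5*sqrt(5)}, {2}))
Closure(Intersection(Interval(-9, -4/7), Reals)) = Interval(-9, -4/7)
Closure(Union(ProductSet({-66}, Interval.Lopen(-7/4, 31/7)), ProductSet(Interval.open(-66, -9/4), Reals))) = ProductSet(Interval(-66, -9/4), Reals)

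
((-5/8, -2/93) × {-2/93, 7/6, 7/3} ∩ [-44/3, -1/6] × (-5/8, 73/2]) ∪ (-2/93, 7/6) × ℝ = ((-2/93, 7/6) × ℝ) ∪ ((-5/8, -1/6] × {-2/93, 7/6, 7/3})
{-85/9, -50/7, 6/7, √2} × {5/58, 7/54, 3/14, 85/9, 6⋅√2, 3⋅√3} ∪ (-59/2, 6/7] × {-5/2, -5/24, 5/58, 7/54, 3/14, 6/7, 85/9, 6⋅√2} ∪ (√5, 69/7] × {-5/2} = ((√5, 69/7] × {-5/2}) ∪ ((-59/2, 6/7] × {-5/2, -5/24, 5/58, 7/54, 3/14, 6/7, 85/9, 6⋅√2}) ∪ ({-85/9, -50/7, 6/7, √2} × {5/58, 7/54, 3/14, 85/9, 6⋅√2, 3⋅√3})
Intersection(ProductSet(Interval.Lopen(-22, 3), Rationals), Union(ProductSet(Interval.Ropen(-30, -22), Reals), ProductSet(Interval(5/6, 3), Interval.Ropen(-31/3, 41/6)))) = ProductSet(Interval(5/6, 3), Intersection(Interval.Ropen(-31/3, 41/6), Rationals))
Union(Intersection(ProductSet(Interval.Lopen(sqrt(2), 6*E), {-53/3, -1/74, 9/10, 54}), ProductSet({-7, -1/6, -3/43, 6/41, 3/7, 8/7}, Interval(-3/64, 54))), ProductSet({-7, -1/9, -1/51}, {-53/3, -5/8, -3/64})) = ProductSet({-7, -1/9, -1/51}, {-53/3, -5/8, -3/64})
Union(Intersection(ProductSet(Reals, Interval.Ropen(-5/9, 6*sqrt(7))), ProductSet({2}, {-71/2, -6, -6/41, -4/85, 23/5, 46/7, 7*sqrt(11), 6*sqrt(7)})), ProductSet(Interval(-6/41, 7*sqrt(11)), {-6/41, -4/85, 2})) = Union(ProductSet({2}, {-6/41, -4/85, 23/5, 46/7}), ProductSet(Interval(-6/41, 7*sqrt(11)), {-6/41, -4/85, 2}))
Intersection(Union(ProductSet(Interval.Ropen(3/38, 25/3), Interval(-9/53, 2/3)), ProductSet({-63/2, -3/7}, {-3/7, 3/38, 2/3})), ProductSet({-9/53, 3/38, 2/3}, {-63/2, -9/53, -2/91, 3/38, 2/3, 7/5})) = ProductSet({3/38, 2/3}, {-9/53, -2/91, 3/38, 2/3})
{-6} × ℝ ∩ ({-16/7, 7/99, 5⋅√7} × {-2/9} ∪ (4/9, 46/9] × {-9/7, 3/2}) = ∅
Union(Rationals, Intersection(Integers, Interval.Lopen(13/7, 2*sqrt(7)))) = Union(Range(2, 6, 1), Rationals)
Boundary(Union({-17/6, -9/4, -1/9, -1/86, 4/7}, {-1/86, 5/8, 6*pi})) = {-17/6, -9/4, -1/9, -1/86, 4/7, 5/8, 6*pi}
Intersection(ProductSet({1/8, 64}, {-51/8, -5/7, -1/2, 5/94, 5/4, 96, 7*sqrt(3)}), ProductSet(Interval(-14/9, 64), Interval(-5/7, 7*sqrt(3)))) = ProductSet({1/8, 64}, {-5/7, -1/2, 5/94, 5/4, 7*sqrt(3)})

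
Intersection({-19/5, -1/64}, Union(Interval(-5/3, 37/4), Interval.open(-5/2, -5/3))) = {-1/64}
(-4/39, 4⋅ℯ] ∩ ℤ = {0, 1, …, 10}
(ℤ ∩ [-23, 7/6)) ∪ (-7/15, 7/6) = {-23, -22, …, 1} ∪ (-7/15, 7/6)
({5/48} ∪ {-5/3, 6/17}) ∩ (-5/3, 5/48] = {5/48}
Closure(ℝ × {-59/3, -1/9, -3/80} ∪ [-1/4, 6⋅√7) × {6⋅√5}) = (ℝ × {-59/3, -1/9, -3/80}) ∪ ([-1/4, 6⋅√7] × {6⋅√5})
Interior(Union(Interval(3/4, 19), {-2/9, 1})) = Interval.open(3/4, 19)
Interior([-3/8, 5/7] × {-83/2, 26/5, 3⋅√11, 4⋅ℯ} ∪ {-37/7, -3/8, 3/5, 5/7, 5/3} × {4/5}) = ∅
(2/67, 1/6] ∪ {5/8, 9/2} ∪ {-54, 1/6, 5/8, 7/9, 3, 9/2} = {-54, 5/8, 7/9, 3, 9/2} ∪ (2/67, 1/6]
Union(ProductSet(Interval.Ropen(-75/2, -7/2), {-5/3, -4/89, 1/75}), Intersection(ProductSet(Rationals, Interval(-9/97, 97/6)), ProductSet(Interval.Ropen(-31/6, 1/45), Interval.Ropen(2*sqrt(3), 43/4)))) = Union(ProductSet(Intersection(Interval.Ropen(-31/6, 1/45), Rationals), Interval.Ropen(2*sqrt(3), 43/4)), ProductSet(Interval.Ropen(-75/2, -7/2), {-5/3, -4/89, 1/75}))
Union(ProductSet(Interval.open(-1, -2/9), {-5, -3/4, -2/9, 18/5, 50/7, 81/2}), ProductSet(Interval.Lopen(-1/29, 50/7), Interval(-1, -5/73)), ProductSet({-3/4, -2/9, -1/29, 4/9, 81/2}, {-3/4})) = Union(ProductSet({-3/4, -2/9, -1/29, 4/9, 81/2}, {-3/4}), ProductSet(Interval.open(-1, -2/9), {-5, -3/4, -2/9, 18/5, 50/7, 81/2}), ProductSet(Interval.Lopen(-1/29, 50/7), Interval(-1, -5/73)))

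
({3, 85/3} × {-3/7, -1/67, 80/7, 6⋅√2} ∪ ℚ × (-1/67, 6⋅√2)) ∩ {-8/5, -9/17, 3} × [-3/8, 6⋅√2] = ({3} × {-1/67, 6⋅√2}) ∪ ({-8/5, -9/17, 3} × (-1/67, 6⋅√2))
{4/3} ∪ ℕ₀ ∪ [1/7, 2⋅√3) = ℕ₀ ∪ [1/7, 2⋅√3)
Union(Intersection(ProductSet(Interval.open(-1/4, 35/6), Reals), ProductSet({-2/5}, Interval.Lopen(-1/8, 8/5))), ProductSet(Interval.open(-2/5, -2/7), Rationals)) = ProductSet(Interval.open(-2/5, -2/7), Rationals)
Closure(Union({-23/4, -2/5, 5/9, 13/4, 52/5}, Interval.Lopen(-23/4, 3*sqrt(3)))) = Union({52/5}, Interval(-23/4, 3*sqrt(3)))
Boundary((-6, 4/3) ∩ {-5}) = {-5}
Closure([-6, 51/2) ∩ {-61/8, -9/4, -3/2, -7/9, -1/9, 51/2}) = {-9/4, -3/2, -7/9, -1/9}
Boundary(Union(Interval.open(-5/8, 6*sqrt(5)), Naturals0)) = Union(Complement(Naturals0, Interval.open(-5/8, 6*sqrt(5))), {-5/8, 6*sqrt(5)})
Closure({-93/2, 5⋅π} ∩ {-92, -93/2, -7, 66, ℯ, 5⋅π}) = {-93/2, 5⋅π}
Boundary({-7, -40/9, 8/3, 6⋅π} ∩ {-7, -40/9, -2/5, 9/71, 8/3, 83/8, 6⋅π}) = {-7, -40/9, 8/3, 6⋅π}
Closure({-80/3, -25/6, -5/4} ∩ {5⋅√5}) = ∅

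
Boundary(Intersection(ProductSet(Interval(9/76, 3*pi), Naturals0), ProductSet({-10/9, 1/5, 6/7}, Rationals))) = ProductSet({1/5, 6/7}, Naturals0)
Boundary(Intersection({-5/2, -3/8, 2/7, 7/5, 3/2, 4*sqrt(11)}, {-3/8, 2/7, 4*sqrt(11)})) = {-3/8, 2/7, 4*sqrt(11)}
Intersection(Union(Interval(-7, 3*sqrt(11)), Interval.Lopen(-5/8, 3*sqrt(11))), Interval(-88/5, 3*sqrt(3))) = Interval(-7, 3*sqrt(3))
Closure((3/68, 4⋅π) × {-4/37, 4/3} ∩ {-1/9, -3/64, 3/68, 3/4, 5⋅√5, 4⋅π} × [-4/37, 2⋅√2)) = {3/4, 5⋅√5} × {-4/37, 4/3}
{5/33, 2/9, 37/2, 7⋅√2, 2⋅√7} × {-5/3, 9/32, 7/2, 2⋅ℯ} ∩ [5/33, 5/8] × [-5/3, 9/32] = {5/33, 2/9} × {-5/3, 9/32}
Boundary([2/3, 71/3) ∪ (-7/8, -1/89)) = {-7/8, -1/89, 2/3, 71/3}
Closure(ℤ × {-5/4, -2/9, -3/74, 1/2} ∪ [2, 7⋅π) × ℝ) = (ℤ × {-5/4, -2/9, -3/74, 1/2}) ∪ ([2, 7⋅π] × ℝ)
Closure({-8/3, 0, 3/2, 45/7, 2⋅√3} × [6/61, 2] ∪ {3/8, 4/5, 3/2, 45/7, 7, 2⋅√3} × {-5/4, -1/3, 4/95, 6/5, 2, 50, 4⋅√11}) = ({-8/3, 0, 3/2, 45/7, 2⋅√3} × [6/61, 2]) ∪ ({3/8, 4/5, 3/2, 45/7, 7, 2⋅√3} × {-5/4, -1/3, 4/95, 6/5, 2, 50, 4⋅√11})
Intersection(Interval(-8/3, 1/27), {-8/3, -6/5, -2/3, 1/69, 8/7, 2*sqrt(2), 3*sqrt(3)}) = {-8/3, -6/5, -2/3, 1/69}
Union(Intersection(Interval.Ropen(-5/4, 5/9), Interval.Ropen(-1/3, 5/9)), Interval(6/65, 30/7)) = Interval(-1/3, 30/7)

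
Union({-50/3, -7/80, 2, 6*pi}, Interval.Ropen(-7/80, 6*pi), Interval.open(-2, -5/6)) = Union({-50/3}, Interval.open(-2, -5/6), Interval(-7/80, 6*pi))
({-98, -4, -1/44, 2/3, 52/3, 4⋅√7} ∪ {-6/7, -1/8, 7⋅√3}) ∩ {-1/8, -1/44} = {-1/8, -1/44}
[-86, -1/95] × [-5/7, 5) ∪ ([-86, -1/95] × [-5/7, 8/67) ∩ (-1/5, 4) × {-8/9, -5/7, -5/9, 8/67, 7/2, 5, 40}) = [-86, -1/95] × [-5/7, 5)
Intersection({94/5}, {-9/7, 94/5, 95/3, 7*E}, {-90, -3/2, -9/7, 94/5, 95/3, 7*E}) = {94/5}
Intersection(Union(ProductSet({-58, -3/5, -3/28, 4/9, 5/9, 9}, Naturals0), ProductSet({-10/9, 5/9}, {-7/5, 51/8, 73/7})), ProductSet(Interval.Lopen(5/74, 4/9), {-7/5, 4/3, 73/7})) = EmptySet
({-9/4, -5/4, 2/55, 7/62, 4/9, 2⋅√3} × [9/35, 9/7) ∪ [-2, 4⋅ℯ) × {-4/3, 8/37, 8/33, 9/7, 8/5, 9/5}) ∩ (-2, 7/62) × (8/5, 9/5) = ∅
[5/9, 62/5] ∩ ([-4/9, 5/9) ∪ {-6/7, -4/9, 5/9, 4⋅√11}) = {5/9}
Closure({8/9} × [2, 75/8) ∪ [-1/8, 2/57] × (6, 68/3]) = ({8/9} × [2, 75/8]) ∪ ([-1/8, 2/57] × [6, 68/3])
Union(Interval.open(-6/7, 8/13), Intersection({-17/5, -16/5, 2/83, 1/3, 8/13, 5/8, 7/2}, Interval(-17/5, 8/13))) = Union({-17/5, -16/5}, Interval.Lopen(-6/7, 8/13))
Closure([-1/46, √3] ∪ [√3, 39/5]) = [-1/46, 39/5]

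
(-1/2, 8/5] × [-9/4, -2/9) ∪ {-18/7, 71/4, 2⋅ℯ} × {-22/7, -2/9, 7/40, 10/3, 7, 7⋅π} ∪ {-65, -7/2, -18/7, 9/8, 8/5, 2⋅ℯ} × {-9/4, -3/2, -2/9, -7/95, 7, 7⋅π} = ((-1/2, 8/5] × [-9/4, -2/9)) ∪ ({-18/7, 71/4, 2⋅ℯ} × {-22/7, -2/9, 7/40, 10/3, 7, 7⋅π}) ∪ ({-65, -7/2, -18/7, 9/8, 8/5, 2⋅ℯ} × {-9/4, -3/2, -2/9, -7/95, 7, 7⋅π})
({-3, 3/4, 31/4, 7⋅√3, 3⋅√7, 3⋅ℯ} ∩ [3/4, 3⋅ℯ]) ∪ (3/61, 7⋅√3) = (3/61, 7⋅√3)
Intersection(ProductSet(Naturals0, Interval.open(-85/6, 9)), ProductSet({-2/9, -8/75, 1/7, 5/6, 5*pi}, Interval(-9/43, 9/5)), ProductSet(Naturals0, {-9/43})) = EmptySet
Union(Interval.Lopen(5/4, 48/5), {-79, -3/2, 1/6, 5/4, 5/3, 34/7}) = Union({-79, -3/2, 1/6}, Interval(5/4, 48/5))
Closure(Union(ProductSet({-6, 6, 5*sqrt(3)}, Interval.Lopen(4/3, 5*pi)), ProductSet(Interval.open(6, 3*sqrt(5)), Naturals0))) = Union(ProductSet({-6, 6, 5*sqrt(3)}, Interval(4/3, 5*pi)), ProductSet(Interval(6, 3*sqrt(5)), Naturals0))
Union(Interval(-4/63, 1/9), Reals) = Interval(-oo, oo)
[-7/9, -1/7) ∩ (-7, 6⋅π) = [-7/9, -1/7)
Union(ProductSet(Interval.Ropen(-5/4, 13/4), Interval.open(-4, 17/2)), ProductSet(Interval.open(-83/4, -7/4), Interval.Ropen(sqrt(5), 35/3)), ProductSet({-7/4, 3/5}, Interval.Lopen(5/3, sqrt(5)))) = Union(ProductSet({-7/4, 3/5}, Interval.Lopen(5/3, sqrt(5))), ProductSet(Interval.open(-83/4, -7/4), Interval.Ropen(sqrt(5), 35/3)), ProductSet(Interval.Ropen(-5/4, 13/4), Interval.open(-4, 17/2)))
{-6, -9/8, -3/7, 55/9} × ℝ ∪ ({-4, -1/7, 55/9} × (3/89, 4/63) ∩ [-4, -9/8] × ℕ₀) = {-6, -9/8, -3/7, 55/9} × ℝ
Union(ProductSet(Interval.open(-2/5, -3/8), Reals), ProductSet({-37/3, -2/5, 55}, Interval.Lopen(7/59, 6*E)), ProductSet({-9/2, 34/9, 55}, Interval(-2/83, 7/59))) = Union(ProductSet({-37/3, -2/5, 55}, Interval.Lopen(7/59, 6*E)), ProductSet({-9/2, 34/9, 55}, Interval(-2/83, 7/59)), ProductSet(Interval.open(-2/5, -3/8), Reals))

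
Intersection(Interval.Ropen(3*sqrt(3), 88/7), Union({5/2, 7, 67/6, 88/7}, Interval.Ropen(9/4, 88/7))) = Interval.Ropen(3*sqrt(3), 88/7)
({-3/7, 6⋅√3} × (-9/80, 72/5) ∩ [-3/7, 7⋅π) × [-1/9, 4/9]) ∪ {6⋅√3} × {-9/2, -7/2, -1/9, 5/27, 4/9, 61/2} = ({-3/7, 6⋅√3} × [-1/9, 4/9]) ∪ ({6⋅√3} × {-9/2, -7/2, -1/9, 5/27, 4/9, 61/2})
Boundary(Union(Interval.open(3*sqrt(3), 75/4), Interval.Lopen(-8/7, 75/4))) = {-8/7, 75/4}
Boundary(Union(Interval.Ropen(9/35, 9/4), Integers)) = Union(Complement(Integers, Interval.open(9/35, 9/4)), {9/35, 9/4})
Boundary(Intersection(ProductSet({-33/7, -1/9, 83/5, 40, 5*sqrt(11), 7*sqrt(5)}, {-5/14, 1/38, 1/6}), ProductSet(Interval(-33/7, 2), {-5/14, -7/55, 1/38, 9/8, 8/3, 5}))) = ProductSet({-33/7, -1/9}, {-5/14, 1/38})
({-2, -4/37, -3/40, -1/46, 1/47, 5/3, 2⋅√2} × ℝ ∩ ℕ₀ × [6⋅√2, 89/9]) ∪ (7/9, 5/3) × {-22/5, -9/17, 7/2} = (7/9, 5/3) × {-22/5, -9/17, 7/2}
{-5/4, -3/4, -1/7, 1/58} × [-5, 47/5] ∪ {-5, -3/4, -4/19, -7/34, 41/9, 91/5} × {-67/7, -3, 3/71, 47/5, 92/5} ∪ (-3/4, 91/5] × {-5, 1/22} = ((-3/4, 91/5] × {-5, 1/22}) ∪ ({-5/4, -3/4, -1/7, 1/58} × [-5, 47/5]) ∪ ({-5, -3/4, -4/19, -7/34, 41/9, 91/5} × {-67/7, -3, 3/71, 47/5, 92/5})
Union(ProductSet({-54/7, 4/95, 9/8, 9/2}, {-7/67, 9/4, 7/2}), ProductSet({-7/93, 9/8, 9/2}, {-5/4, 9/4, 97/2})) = Union(ProductSet({-7/93, 9/8, 9/2}, {-5/4, 9/4, 97/2}), ProductSet({-54/7, 4/95, 9/8, 9/2}, {-7/67, 9/4, 7/2}))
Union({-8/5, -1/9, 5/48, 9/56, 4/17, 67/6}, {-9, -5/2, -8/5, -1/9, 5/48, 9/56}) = {-9, -5/2, -8/5, -1/9, 5/48, 9/56, 4/17, 67/6}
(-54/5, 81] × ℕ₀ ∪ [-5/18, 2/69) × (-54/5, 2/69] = ((-54/5, 81] × ℕ₀) ∪ ([-5/18, 2/69) × (-54/5, 2/69])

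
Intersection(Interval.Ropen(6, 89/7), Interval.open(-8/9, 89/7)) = Interval.Ropen(6, 89/7)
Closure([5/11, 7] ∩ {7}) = {7}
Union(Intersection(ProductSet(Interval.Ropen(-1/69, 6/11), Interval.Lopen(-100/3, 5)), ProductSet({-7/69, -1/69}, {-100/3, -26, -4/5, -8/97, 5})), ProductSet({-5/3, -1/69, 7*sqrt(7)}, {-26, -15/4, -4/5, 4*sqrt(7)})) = Union(ProductSet({-1/69}, {-26, -4/5, -8/97, 5}), ProductSet({-5/3, -1/69, 7*sqrt(7)}, {-26, -15/4, -4/5, 4*sqrt(7)}))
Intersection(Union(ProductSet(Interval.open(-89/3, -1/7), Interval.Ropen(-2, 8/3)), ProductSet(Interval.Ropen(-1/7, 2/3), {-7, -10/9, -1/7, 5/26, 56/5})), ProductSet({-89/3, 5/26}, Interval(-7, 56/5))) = ProductSet({5/26}, {-7, -10/9, -1/7, 5/26, 56/5})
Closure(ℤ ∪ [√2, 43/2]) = ℤ ∪ [√2, 43/2]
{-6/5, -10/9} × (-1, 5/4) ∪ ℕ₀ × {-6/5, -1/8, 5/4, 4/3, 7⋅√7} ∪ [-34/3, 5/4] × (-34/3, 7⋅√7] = (ℕ₀ × {-6/5, -1/8, 5/4, 4/3, 7⋅√7}) ∪ ([-34/3, 5/4] × (-34/3, 7⋅√7])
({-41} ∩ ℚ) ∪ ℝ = ℝ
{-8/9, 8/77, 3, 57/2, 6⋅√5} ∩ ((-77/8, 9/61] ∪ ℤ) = {-8/9, 8/77, 3}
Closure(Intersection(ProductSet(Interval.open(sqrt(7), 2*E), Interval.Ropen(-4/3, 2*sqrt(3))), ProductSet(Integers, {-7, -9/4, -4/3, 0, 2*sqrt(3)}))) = ProductSet(Range(3, 6, 1), {-4/3, 0})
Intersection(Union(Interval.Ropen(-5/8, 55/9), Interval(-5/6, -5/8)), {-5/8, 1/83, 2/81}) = {-5/8, 1/83, 2/81}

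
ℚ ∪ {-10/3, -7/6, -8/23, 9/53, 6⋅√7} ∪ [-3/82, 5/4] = ℚ ∪ [-3/82, 5/4] ∪ {6⋅√7}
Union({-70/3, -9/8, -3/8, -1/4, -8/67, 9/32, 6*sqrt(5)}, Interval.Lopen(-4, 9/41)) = Union({-70/3, 9/32, 6*sqrt(5)}, Interval.Lopen(-4, 9/41))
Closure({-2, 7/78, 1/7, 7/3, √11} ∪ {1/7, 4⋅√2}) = {-2, 7/78, 1/7, 7/3, √11, 4⋅√2}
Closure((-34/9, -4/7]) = [-34/9, -4/7]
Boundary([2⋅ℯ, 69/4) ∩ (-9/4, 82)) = {69/4, 2⋅ℯ}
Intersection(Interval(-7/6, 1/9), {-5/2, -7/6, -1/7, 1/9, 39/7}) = {-7/6, -1/7, 1/9}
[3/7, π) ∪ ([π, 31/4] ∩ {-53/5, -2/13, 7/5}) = [3/7, π)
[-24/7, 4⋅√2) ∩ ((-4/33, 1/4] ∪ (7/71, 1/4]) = (-4/33, 1/4]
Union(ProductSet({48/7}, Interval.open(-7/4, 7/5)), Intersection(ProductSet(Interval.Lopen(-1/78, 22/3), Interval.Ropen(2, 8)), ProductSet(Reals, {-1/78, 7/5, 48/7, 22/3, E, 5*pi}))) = Union(ProductSet({48/7}, Interval.open(-7/4, 7/5)), ProductSet(Interval.Lopen(-1/78, 22/3), {48/7, 22/3, E}))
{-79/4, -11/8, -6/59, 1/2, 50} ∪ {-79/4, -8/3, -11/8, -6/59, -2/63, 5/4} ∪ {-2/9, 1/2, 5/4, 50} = {-79/4, -8/3, -11/8, -2/9, -6/59, -2/63, 1/2, 5/4, 50}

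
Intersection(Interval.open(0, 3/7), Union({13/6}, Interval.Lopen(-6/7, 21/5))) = Interval.open(0, 3/7)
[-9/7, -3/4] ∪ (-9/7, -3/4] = [-9/7, -3/4]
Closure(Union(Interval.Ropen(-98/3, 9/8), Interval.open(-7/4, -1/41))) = Interval(-98/3, 9/8)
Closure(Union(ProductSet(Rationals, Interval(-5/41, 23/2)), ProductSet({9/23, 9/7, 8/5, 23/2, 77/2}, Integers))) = Union(ProductSet({9/23, 9/7, 8/5, 23/2, 77/2}, Integers), ProductSet(Reals, Interval(-5/41, 23/2)))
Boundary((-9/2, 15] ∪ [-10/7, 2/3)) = {-9/2, 15}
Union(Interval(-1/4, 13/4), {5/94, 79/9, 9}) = Union({79/9, 9}, Interval(-1/4, 13/4))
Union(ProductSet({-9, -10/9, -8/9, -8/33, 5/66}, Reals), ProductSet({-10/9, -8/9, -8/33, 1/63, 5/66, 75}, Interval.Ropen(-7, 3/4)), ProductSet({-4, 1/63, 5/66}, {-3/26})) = Union(ProductSet({-4, 1/63, 5/66}, {-3/26}), ProductSet({-9, -10/9, -8/9, -8/33, 5/66}, Reals), ProductSet({-10/9, -8/9, -8/33, 1/63, 5/66, 75}, Interval.Ropen(-7, 3/4)))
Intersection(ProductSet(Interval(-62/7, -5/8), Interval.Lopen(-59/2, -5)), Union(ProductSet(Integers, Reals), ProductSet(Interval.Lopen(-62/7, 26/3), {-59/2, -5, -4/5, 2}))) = Union(ProductSet(Interval.Lopen(-62/7, -5/8), {-5}), ProductSet(Range(-8, 0, 1), Interval.Lopen(-59/2, -5)))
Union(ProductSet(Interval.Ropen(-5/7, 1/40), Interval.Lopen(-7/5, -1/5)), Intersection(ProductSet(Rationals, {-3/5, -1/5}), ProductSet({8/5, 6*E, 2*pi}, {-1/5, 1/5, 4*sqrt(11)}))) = Union(ProductSet({8/5}, {-1/5}), ProductSet(Interval.Ropen(-5/7, 1/40), Interval.Lopen(-7/5, -1/5)))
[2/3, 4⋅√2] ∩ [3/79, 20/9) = [2/3, 20/9)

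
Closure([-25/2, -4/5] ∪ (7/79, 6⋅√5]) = [-25/2, -4/5] ∪ [7/79, 6⋅√5]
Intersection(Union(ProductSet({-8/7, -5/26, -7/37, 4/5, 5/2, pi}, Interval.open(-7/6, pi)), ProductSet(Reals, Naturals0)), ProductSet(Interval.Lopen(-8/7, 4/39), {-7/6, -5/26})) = ProductSet({-5/26, -7/37}, {-5/26})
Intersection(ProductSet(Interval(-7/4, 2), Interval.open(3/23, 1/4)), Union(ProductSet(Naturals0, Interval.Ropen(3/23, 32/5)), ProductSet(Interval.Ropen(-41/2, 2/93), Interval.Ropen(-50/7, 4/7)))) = ProductSet(Union(Interval.Ropen(-7/4, 2/93), Range(0, 3, 1)), Interval.open(3/23, 1/4))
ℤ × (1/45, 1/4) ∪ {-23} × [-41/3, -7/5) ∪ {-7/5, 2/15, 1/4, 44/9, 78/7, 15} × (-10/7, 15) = (ℤ × (1/45, 1/4)) ∪ ({-23} × [-41/3, -7/5)) ∪ ({-7/5, 2/15, 1/4, 44/9, 78/7, 15} × (-10/7, 15))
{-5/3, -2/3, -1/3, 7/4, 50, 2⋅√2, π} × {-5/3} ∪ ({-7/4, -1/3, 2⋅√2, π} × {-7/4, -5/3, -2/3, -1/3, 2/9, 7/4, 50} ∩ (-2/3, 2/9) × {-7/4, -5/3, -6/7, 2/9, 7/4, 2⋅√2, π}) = ({-1/3} × {-7/4, -5/3, 2/9, 7/4}) ∪ ({-5/3, -2/3, -1/3, 7/4, 50, 2⋅√2, π} × {-5/3})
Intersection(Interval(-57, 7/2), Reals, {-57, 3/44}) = {-57, 3/44}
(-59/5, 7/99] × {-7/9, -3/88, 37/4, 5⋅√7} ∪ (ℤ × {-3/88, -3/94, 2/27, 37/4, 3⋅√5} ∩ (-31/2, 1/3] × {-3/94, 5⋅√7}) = ({-15, -14, …, 0} × {-3/94}) ∪ ((-59/5, 7/99] × {-7/9, -3/88, 37/4, 5⋅√7})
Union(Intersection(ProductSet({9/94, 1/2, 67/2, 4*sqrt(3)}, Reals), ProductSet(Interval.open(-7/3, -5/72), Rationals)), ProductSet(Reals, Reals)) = ProductSet(Reals, Reals)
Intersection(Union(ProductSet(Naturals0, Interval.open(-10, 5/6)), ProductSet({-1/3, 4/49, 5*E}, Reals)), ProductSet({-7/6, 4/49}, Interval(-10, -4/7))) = ProductSet({4/49}, Interval(-10, -4/7))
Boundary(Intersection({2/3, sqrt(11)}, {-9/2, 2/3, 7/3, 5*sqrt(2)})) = {2/3}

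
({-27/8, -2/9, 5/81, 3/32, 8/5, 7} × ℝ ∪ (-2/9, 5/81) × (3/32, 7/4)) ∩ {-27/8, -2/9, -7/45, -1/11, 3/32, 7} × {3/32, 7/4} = {-27/8, -2/9, 3/32, 7} × {3/32, 7/4}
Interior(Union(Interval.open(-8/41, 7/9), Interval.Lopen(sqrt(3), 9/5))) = Union(Interval.open(-8/41, 7/9), Interval.open(sqrt(3), 9/5))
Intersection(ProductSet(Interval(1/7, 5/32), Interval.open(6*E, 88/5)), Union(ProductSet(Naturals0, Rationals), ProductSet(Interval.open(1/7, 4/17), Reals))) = ProductSet(Interval.Lopen(1/7, 5/32), Interval.open(6*E, 88/5))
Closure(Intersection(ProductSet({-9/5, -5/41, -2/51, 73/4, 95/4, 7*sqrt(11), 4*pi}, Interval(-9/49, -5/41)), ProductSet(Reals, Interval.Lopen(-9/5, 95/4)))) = ProductSet({-9/5, -5/41, -2/51, 73/4, 95/4, 7*sqrt(11), 4*pi}, Interval(-9/49, -5/41))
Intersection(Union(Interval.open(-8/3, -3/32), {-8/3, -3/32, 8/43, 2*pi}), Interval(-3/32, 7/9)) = {-3/32, 8/43}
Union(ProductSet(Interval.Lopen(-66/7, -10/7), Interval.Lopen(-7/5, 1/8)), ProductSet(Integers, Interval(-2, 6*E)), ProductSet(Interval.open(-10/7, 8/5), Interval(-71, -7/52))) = Union(ProductSet(Integers, Interval(-2, 6*E)), ProductSet(Interval.Lopen(-66/7, -10/7), Interval.Lopen(-7/5, 1/8)), ProductSet(Interval.open(-10/7, 8/5), Interval(-71, -7/52)))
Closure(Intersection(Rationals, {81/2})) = {81/2}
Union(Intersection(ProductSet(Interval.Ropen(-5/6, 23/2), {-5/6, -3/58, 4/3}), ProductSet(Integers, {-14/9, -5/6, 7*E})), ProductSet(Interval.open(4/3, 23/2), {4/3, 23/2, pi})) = Union(ProductSet(Interval.open(4/3, 23/2), {4/3, 23/2, pi}), ProductSet(Range(0, 12, 1), {-5/6}))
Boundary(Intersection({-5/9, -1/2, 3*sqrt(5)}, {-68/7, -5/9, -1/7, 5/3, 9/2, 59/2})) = {-5/9}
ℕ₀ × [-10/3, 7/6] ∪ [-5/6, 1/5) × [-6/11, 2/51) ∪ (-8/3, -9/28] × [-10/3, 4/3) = (ℕ₀ × [-10/3, 7/6]) ∪ ((-8/3, -9/28] × [-10/3, 4/3)) ∪ ([-5/6, 1/5) × [-6/11, 2/51))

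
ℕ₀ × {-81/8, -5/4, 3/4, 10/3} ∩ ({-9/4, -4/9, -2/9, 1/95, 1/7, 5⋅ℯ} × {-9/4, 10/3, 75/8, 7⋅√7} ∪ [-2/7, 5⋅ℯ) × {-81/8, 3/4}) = {0, 1, …, 13} × {-81/8, 3/4}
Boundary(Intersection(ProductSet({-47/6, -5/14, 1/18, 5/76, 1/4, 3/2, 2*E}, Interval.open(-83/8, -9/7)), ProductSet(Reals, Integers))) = ProductSet({-47/6, -5/14, 1/18, 5/76, 1/4, 3/2, 2*E}, Range(-10, -1, 1))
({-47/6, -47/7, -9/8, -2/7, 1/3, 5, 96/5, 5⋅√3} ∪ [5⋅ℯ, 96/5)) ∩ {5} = {5}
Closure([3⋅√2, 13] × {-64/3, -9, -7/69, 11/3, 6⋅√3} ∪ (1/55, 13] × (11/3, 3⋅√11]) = ({1/55, 13} × [11/3, 3⋅√11]) ∪ ([1/55, 13] × {11/3, 3⋅√11}) ∪ ((1/55, 13] × (11/3, 3⋅√11]) ∪ ([3⋅√2, 13] × {-64/3, -9, -7/69, 11/3, 6⋅√3})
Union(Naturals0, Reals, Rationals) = Reals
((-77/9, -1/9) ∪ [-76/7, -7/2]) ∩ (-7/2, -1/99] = (-7/2, -1/9)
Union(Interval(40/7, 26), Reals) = Interval(-oo, oo)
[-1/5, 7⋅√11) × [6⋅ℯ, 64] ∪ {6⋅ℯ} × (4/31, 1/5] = ({6⋅ℯ} × (4/31, 1/5]) ∪ ([-1/5, 7⋅√11) × [6⋅ℯ, 64])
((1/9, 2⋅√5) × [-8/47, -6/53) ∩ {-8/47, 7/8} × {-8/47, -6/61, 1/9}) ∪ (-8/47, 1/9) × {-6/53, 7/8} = ({7/8} × {-8/47}) ∪ ((-8/47, 1/9) × {-6/53, 7/8})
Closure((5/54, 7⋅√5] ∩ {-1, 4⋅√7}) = {4⋅√7}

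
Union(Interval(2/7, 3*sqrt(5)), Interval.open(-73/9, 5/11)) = Interval.Lopen(-73/9, 3*sqrt(5))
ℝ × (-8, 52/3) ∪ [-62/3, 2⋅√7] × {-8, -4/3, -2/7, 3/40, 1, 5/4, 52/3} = (ℝ × (-8, 52/3)) ∪ ([-62/3, 2⋅√7] × {-8, -4/3, -2/7, 3/40, 1, 5/4, 52/3})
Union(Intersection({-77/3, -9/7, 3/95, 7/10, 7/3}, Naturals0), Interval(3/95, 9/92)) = Interval(3/95, 9/92)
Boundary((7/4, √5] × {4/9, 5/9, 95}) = [7/4, √5] × {4/9, 5/9, 95}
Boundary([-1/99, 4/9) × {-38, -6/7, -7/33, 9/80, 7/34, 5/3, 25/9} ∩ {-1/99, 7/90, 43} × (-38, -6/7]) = {-1/99, 7/90} × {-6/7}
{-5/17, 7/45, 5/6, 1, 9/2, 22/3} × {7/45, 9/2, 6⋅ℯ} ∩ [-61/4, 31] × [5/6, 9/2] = {-5/17, 7/45, 5/6, 1, 9/2, 22/3} × {9/2}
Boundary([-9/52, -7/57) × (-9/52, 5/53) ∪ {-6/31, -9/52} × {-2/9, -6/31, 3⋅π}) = ({-9/52, -7/57} × [-9/52, 5/53]) ∪ ([-9/52, -7/57] × {-9/52, 5/53}) ∪ ({-6/31, -9/52} × {-2/9, -6/31, 3⋅π})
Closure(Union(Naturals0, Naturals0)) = Naturals0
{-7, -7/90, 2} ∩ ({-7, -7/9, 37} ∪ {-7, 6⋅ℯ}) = {-7}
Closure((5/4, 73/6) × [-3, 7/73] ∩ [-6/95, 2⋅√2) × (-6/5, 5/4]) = ({5/4, 2⋅√2} × [-6/5, 7/73]) ∪ ([5/4, 2⋅√2] × {-6/5, 7/73}) ∪ ((5/4, 2⋅√2) × (-6/5, 7/73])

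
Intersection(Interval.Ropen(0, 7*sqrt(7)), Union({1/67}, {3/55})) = {1/67, 3/55}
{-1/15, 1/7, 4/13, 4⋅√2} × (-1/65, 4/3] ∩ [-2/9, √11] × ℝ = {-1/15, 1/7, 4/13} × (-1/65, 4/3]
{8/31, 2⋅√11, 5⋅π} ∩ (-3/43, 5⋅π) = {8/31, 2⋅√11}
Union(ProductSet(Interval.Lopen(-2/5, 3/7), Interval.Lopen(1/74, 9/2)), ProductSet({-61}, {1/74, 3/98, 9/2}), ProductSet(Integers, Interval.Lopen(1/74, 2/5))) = Union(ProductSet({-61}, {1/74, 3/98, 9/2}), ProductSet(Integers, Interval.Lopen(1/74, 2/5)), ProductSet(Interval.Lopen(-2/5, 3/7), Interval.Lopen(1/74, 9/2)))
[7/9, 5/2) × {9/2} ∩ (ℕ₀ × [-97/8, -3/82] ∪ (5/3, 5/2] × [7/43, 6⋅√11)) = (5/3, 5/2) × {9/2}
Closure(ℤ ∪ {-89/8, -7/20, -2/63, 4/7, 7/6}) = ℤ ∪ {-89/8, -7/20, -2/63, 4/7, 7/6}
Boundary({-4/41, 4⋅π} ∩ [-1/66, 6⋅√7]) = {4⋅π}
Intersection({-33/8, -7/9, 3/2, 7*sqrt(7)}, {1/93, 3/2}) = {3/2}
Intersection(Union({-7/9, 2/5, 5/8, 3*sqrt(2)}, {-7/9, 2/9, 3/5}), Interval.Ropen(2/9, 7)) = {2/9, 2/5, 3/5, 5/8, 3*sqrt(2)}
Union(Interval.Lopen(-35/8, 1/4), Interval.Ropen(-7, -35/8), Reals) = Interval(-oo, oo)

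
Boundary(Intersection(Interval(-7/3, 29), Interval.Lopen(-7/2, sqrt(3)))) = {-7/3, sqrt(3)}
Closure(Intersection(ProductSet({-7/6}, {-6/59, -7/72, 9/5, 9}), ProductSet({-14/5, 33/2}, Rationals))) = EmptySet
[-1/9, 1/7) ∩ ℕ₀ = {0}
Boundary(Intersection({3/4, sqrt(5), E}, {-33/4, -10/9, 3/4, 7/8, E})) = {3/4, E}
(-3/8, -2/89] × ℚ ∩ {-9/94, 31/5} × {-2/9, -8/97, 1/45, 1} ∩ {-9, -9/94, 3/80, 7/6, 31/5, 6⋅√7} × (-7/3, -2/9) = ∅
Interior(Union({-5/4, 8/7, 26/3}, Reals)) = Reals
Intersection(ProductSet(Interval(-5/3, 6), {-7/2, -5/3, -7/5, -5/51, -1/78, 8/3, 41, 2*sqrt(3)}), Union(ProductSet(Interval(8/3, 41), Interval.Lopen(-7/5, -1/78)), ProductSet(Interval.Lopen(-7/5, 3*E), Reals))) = ProductSet(Interval.Lopen(-7/5, 6), {-7/2, -5/3, -7/5, -5/51, -1/78, 8/3, 41, 2*sqrt(3)})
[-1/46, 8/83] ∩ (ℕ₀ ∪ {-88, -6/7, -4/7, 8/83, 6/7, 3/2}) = {0} ∪ {8/83}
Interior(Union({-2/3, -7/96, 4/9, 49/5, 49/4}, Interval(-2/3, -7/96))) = Interval.open(-2/3, -7/96)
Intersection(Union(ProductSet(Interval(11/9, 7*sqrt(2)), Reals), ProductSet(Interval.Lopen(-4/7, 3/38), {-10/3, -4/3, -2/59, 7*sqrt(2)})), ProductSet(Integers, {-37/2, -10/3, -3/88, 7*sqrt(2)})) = Union(ProductSet(Range(0, 1, 1), {-10/3, 7*sqrt(2)}), ProductSet(Range(2, 10, 1), {-37/2, -10/3, -3/88, 7*sqrt(2)}))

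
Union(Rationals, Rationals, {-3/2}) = Rationals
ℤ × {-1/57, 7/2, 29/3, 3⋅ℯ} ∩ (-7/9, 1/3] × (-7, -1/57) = ∅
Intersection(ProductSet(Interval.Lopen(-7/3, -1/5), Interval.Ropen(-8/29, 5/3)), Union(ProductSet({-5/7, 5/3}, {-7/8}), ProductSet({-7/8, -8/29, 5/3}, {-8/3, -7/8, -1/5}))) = ProductSet({-7/8, -8/29}, {-1/5})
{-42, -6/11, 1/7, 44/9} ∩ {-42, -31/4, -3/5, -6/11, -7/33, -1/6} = {-42, -6/11}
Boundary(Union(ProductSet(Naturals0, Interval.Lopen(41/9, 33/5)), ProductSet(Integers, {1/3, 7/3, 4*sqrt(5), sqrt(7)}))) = Union(ProductSet(Integers, {1/3, 7/3, 4*sqrt(5), sqrt(7)}), ProductSet(Naturals0, Interval(41/9, 33/5)))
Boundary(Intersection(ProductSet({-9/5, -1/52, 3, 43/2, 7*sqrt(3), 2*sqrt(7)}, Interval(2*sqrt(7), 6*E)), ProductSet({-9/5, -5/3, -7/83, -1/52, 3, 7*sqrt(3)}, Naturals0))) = ProductSet({-9/5, -1/52, 3, 7*sqrt(3)}, Range(6, 17, 1))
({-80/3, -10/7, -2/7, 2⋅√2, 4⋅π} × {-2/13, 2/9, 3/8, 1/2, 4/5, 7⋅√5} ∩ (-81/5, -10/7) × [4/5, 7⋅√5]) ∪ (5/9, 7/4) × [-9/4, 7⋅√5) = (5/9, 7/4) × [-9/4, 7⋅√5)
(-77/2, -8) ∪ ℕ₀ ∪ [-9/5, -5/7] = (-77/2, -8) ∪ [-9/5, -5/7] ∪ ℕ₀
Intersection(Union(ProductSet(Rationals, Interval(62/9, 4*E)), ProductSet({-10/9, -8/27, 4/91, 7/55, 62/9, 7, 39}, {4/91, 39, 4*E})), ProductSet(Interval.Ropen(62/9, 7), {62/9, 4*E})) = ProductSet(Intersection(Interval.Ropen(62/9, 7), Rationals), {62/9, 4*E})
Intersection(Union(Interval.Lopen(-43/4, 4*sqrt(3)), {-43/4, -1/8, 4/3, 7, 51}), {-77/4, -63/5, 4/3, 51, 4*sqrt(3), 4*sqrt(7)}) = {4/3, 51, 4*sqrt(3)}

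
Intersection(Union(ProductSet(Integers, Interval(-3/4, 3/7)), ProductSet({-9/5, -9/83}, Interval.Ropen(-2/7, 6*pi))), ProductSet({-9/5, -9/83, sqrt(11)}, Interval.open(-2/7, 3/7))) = ProductSet({-9/5, -9/83}, Interval.open(-2/7, 3/7))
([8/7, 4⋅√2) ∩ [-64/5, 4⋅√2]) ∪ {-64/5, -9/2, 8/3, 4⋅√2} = {-64/5, -9/2} ∪ [8/7, 4⋅√2]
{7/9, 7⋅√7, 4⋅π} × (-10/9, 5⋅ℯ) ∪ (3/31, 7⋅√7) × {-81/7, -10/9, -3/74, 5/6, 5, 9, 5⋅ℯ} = ({7/9, 7⋅√7, 4⋅π} × (-10/9, 5⋅ℯ)) ∪ ((3/31, 7⋅√7) × {-81/7, -10/9, -3/74, 5/6, 5, 9, 5⋅ℯ})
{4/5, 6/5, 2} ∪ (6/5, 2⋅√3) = {4/5} ∪ [6/5, 2⋅√3)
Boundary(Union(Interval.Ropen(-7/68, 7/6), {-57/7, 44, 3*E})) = {-57/7, -7/68, 7/6, 44, 3*E}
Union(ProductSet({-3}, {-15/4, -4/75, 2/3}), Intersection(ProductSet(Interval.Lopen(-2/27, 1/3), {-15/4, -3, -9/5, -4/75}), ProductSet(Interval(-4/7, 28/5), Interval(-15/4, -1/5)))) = Union(ProductSet({-3}, {-15/4, -4/75, 2/3}), ProductSet(Interval.Lopen(-2/27, 1/3), {-15/4, -3, -9/5}))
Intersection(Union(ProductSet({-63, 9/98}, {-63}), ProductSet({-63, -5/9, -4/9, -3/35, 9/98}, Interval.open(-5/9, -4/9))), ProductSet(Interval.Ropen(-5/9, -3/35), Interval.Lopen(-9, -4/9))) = ProductSet({-5/9, -4/9}, Interval.open(-5/9, -4/9))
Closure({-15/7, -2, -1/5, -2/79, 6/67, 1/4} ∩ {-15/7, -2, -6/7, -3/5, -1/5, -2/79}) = {-15/7, -2, -1/5, -2/79}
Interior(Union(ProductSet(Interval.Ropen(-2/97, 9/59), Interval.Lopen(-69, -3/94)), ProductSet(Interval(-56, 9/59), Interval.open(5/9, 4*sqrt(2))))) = Union(ProductSet(Interval.open(-56, 9/59), Interval.open(5/9, 4*sqrt(2))), ProductSet(Interval.open(-2/97, 9/59), Interval.open(-69, -3/94)))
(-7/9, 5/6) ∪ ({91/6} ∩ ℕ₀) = (-7/9, 5/6)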